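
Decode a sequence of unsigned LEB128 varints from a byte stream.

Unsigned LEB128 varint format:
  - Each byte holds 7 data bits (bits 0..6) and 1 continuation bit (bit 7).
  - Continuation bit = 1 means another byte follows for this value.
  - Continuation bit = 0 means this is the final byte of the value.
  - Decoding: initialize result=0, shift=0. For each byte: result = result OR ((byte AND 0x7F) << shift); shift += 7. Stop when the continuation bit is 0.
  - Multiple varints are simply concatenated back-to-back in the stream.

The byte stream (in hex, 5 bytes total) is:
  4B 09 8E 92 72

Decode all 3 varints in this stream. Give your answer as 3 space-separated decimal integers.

Answer: 75 9 1870094

Derivation:
  byte[0]=0x4B cont=0 payload=0x4B=75: acc |= 75<<0 -> acc=75 shift=7 [end]
Varint 1: bytes[0:1] = 4B -> value 75 (1 byte(s))
  byte[1]=0x09 cont=0 payload=0x09=9: acc |= 9<<0 -> acc=9 shift=7 [end]
Varint 2: bytes[1:2] = 09 -> value 9 (1 byte(s))
  byte[2]=0x8E cont=1 payload=0x0E=14: acc |= 14<<0 -> acc=14 shift=7
  byte[3]=0x92 cont=1 payload=0x12=18: acc |= 18<<7 -> acc=2318 shift=14
  byte[4]=0x72 cont=0 payload=0x72=114: acc |= 114<<14 -> acc=1870094 shift=21 [end]
Varint 3: bytes[2:5] = 8E 92 72 -> value 1870094 (3 byte(s))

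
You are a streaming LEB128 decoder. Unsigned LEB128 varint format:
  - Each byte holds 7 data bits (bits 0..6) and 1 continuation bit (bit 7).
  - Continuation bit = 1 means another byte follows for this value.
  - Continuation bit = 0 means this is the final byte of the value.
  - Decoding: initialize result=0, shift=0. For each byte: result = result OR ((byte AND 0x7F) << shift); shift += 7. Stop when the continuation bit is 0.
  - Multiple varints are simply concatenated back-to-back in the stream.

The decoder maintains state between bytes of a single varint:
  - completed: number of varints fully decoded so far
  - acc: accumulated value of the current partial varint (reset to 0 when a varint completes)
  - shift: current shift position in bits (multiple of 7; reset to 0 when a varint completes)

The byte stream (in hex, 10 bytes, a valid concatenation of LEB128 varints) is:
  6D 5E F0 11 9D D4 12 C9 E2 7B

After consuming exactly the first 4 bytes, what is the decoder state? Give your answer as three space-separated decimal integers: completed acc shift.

Answer: 3 0 0

Derivation:
byte[0]=0x6D cont=0 payload=0x6D: varint #1 complete (value=109); reset -> completed=1 acc=0 shift=0
byte[1]=0x5E cont=0 payload=0x5E: varint #2 complete (value=94); reset -> completed=2 acc=0 shift=0
byte[2]=0xF0 cont=1 payload=0x70: acc |= 112<<0 -> completed=2 acc=112 shift=7
byte[3]=0x11 cont=0 payload=0x11: varint #3 complete (value=2288); reset -> completed=3 acc=0 shift=0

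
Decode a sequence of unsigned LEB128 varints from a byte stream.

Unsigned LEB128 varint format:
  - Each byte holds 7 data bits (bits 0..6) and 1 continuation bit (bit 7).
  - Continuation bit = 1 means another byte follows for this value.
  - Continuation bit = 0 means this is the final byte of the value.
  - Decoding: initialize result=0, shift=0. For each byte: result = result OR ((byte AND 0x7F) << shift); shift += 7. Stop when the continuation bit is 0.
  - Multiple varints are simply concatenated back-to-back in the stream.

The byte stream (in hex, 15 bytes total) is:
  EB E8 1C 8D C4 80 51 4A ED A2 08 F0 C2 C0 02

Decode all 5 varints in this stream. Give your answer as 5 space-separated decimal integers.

  byte[0]=0xEB cont=1 payload=0x6B=107: acc |= 107<<0 -> acc=107 shift=7
  byte[1]=0xE8 cont=1 payload=0x68=104: acc |= 104<<7 -> acc=13419 shift=14
  byte[2]=0x1C cont=0 payload=0x1C=28: acc |= 28<<14 -> acc=472171 shift=21 [end]
Varint 1: bytes[0:3] = EB E8 1C -> value 472171 (3 byte(s))
  byte[3]=0x8D cont=1 payload=0x0D=13: acc |= 13<<0 -> acc=13 shift=7
  byte[4]=0xC4 cont=1 payload=0x44=68: acc |= 68<<7 -> acc=8717 shift=14
  byte[5]=0x80 cont=1 payload=0x00=0: acc |= 0<<14 -> acc=8717 shift=21
  byte[6]=0x51 cont=0 payload=0x51=81: acc |= 81<<21 -> acc=169878029 shift=28 [end]
Varint 2: bytes[3:7] = 8D C4 80 51 -> value 169878029 (4 byte(s))
  byte[7]=0x4A cont=0 payload=0x4A=74: acc |= 74<<0 -> acc=74 shift=7 [end]
Varint 3: bytes[7:8] = 4A -> value 74 (1 byte(s))
  byte[8]=0xED cont=1 payload=0x6D=109: acc |= 109<<0 -> acc=109 shift=7
  byte[9]=0xA2 cont=1 payload=0x22=34: acc |= 34<<7 -> acc=4461 shift=14
  byte[10]=0x08 cont=0 payload=0x08=8: acc |= 8<<14 -> acc=135533 shift=21 [end]
Varint 4: bytes[8:11] = ED A2 08 -> value 135533 (3 byte(s))
  byte[11]=0xF0 cont=1 payload=0x70=112: acc |= 112<<0 -> acc=112 shift=7
  byte[12]=0xC2 cont=1 payload=0x42=66: acc |= 66<<7 -> acc=8560 shift=14
  byte[13]=0xC0 cont=1 payload=0x40=64: acc |= 64<<14 -> acc=1057136 shift=21
  byte[14]=0x02 cont=0 payload=0x02=2: acc |= 2<<21 -> acc=5251440 shift=28 [end]
Varint 5: bytes[11:15] = F0 C2 C0 02 -> value 5251440 (4 byte(s))

Answer: 472171 169878029 74 135533 5251440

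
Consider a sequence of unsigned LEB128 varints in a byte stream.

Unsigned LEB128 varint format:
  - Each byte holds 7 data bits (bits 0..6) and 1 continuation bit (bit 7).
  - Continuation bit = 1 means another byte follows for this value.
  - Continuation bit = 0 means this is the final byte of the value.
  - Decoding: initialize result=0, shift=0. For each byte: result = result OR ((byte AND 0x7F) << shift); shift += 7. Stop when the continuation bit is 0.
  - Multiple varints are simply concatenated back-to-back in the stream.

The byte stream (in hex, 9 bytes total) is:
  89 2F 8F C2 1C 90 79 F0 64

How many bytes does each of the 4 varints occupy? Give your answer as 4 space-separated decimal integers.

Answer: 2 3 2 2

Derivation:
  byte[0]=0x89 cont=1 payload=0x09=9: acc |= 9<<0 -> acc=9 shift=7
  byte[1]=0x2F cont=0 payload=0x2F=47: acc |= 47<<7 -> acc=6025 shift=14 [end]
Varint 1: bytes[0:2] = 89 2F -> value 6025 (2 byte(s))
  byte[2]=0x8F cont=1 payload=0x0F=15: acc |= 15<<0 -> acc=15 shift=7
  byte[3]=0xC2 cont=1 payload=0x42=66: acc |= 66<<7 -> acc=8463 shift=14
  byte[4]=0x1C cont=0 payload=0x1C=28: acc |= 28<<14 -> acc=467215 shift=21 [end]
Varint 2: bytes[2:5] = 8F C2 1C -> value 467215 (3 byte(s))
  byte[5]=0x90 cont=1 payload=0x10=16: acc |= 16<<0 -> acc=16 shift=7
  byte[6]=0x79 cont=0 payload=0x79=121: acc |= 121<<7 -> acc=15504 shift=14 [end]
Varint 3: bytes[5:7] = 90 79 -> value 15504 (2 byte(s))
  byte[7]=0xF0 cont=1 payload=0x70=112: acc |= 112<<0 -> acc=112 shift=7
  byte[8]=0x64 cont=0 payload=0x64=100: acc |= 100<<7 -> acc=12912 shift=14 [end]
Varint 4: bytes[7:9] = F0 64 -> value 12912 (2 byte(s))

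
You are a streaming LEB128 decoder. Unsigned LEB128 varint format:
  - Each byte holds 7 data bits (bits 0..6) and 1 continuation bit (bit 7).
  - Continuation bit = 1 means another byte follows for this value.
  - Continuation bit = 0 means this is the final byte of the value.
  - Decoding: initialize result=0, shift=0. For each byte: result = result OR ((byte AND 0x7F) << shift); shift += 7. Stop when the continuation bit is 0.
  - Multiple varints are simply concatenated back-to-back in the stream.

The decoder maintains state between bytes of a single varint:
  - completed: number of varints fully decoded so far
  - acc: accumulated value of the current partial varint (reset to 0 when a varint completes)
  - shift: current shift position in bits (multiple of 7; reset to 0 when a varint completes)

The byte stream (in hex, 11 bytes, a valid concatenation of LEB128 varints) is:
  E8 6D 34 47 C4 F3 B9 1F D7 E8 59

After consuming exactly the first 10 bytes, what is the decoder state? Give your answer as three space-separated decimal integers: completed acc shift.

Answer: 4 13399 14

Derivation:
byte[0]=0xE8 cont=1 payload=0x68: acc |= 104<<0 -> completed=0 acc=104 shift=7
byte[1]=0x6D cont=0 payload=0x6D: varint #1 complete (value=14056); reset -> completed=1 acc=0 shift=0
byte[2]=0x34 cont=0 payload=0x34: varint #2 complete (value=52); reset -> completed=2 acc=0 shift=0
byte[3]=0x47 cont=0 payload=0x47: varint #3 complete (value=71); reset -> completed=3 acc=0 shift=0
byte[4]=0xC4 cont=1 payload=0x44: acc |= 68<<0 -> completed=3 acc=68 shift=7
byte[5]=0xF3 cont=1 payload=0x73: acc |= 115<<7 -> completed=3 acc=14788 shift=14
byte[6]=0xB9 cont=1 payload=0x39: acc |= 57<<14 -> completed=3 acc=948676 shift=21
byte[7]=0x1F cont=0 payload=0x1F: varint #4 complete (value=65960388); reset -> completed=4 acc=0 shift=0
byte[8]=0xD7 cont=1 payload=0x57: acc |= 87<<0 -> completed=4 acc=87 shift=7
byte[9]=0xE8 cont=1 payload=0x68: acc |= 104<<7 -> completed=4 acc=13399 shift=14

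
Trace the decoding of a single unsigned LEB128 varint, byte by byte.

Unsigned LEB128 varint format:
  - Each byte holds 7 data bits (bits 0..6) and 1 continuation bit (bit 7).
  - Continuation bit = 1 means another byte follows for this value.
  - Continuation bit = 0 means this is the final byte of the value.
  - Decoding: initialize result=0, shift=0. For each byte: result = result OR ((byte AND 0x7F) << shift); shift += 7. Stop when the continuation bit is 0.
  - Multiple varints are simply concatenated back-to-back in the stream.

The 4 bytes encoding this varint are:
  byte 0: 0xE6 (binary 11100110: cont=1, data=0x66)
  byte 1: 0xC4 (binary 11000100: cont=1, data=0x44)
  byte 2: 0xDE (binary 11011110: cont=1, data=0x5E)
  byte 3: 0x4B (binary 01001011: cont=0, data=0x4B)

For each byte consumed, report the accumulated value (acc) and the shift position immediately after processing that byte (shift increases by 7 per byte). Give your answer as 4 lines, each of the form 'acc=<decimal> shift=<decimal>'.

byte 0=0xE6: payload=0x66=102, contrib = 102<<0 = 102; acc -> 102, shift -> 7
byte 1=0xC4: payload=0x44=68, contrib = 68<<7 = 8704; acc -> 8806, shift -> 14
byte 2=0xDE: payload=0x5E=94, contrib = 94<<14 = 1540096; acc -> 1548902, shift -> 21
byte 3=0x4B: payload=0x4B=75, contrib = 75<<21 = 157286400; acc -> 158835302, shift -> 28

Answer: acc=102 shift=7
acc=8806 shift=14
acc=1548902 shift=21
acc=158835302 shift=28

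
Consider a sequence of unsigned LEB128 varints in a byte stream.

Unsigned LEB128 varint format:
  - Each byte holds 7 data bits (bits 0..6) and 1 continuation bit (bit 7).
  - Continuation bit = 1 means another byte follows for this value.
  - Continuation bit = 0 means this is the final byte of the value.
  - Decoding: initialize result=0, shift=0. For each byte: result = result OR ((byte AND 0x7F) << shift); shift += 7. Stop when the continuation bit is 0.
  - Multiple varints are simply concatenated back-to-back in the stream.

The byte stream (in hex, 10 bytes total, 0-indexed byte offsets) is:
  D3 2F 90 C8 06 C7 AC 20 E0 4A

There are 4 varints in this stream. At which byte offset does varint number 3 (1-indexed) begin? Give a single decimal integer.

Answer: 5

Derivation:
  byte[0]=0xD3 cont=1 payload=0x53=83: acc |= 83<<0 -> acc=83 shift=7
  byte[1]=0x2F cont=0 payload=0x2F=47: acc |= 47<<7 -> acc=6099 shift=14 [end]
Varint 1: bytes[0:2] = D3 2F -> value 6099 (2 byte(s))
  byte[2]=0x90 cont=1 payload=0x10=16: acc |= 16<<0 -> acc=16 shift=7
  byte[3]=0xC8 cont=1 payload=0x48=72: acc |= 72<<7 -> acc=9232 shift=14
  byte[4]=0x06 cont=0 payload=0x06=6: acc |= 6<<14 -> acc=107536 shift=21 [end]
Varint 2: bytes[2:5] = 90 C8 06 -> value 107536 (3 byte(s))
  byte[5]=0xC7 cont=1 payload=0x47=71: acc |= 71<<0 -> acc=71 shift=7
  byte[6]=0xAC cont=1 payload=0x2C=44: acc |= 44<<7 -> acc=5703 shift=14
  byte[7]=0x20 cont=0 payload=0x20=32: acc |= 32<<14 -> acc=529991 shift=21 [end]
Varint 3: bytes[5:8] = C7 AC 20 -> value 529991 (3 byte(s))
  byte[8]=0xE0 cont=1 payload=0x60=96: acc |= 96<<0 -> acc=96 shift=7
  byte[9]=0x4A cont=0 payload=0x4A=74: acc |= 74<<7 -> acc=9568 shift=14 [end]
Varint 4: bytes[8:10] = E0 4A -> value 9568 (2 byte(s))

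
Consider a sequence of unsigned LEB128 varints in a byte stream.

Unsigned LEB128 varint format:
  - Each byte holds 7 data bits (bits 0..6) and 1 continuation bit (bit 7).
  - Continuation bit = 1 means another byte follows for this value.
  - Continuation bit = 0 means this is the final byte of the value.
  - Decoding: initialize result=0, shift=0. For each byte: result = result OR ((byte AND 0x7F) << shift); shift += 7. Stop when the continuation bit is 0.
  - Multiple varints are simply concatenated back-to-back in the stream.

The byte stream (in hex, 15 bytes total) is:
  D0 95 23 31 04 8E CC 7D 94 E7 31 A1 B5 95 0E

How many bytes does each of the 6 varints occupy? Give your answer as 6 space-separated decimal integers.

  byte[0]=0xD0 cont=1 payload=0x50=80: acc |= 80<<0 -> acc=80 shift=7
  byte[1]=0x95 cont=1 payload=0x15=21: acc |= 21<<7 -> acc=2768 shift=14
  byte[2]=0x23 cont=0 payload=0x23=35: acc |= 35<<14 -> acc=576208 shift=21 [end]
Varint 1: bytes[0:3] = D0 95 23 -> value 576208 (3 byte(s))
  byte[3]=0x31 cont=0 payload=0x31=49: acc |= 49<<0 -> acc=49 shift=7 [end]
Varint 2: bytes[3:4] = 31 -> value 49 (1 byte(s))
  byte[4]=0x04 cont=0 payload=0x04=4: acc |= 4<<0 -> acc=4 shift=7 [end]
Varint 3: bytes[4:5] = 04 -> value 4 (1 byte(s))
  byte[5]=0x8E cont=1 payload=0x0E=14: acc |= 14<<0 -> acc=14 shift=7
  byte[6]=0xCC cont=1 payload=0x4C=76: acc |= 76<<7 -> acc=9742 shift=14
  byte[7]=0x7D cont=0 payload=0x7D=125: acc |= 125<<14 -> acc=2057742 shift=21 [end]
Varint 4: bytes[5:8] = 8E CC 7D -> value 2057742 (3 byte(s))
  byte[8]=0x94 cont=1 payload=0x14=20: acc |= 20<<0 -> acc=20 shift=7
  byte[9]=0xE7 cont=1 payload=0x67=103: acc |= 103<<7 -> acc=13204 shift=14
  byte[10]=0x31 cont=0 payload=0x31=49: acc |= 49<<14 -> acc=816020 shift=21 [end]
Varint 5: bytes[8:11] = 94 E7 31 -> value 816020 (3 byte(s))
  byte[11]=0xA1 cont=1 payload=0x21=33: acc |= 33<<0 -> acc=33 shift=7
  byte[12]=0xB5 cont=1 payload=0x35=53: acc |= 53<<7 -> acc=6817 shift=14
  byte[13]=0x95 cont=1 payload=0x15=21: acc |= 21<<14 -> acc=350881 shift=21
  byte[14]=0x0E cont=0 payload=0x0E=14: acc |= 14<<21 -> acc=29711009 shift=28 [end]
Varint 6: bytes[11:15] = A1 B5 95 0E -> value 29711009 (4 byte(s))

Answer: 3 1 1 3 3 4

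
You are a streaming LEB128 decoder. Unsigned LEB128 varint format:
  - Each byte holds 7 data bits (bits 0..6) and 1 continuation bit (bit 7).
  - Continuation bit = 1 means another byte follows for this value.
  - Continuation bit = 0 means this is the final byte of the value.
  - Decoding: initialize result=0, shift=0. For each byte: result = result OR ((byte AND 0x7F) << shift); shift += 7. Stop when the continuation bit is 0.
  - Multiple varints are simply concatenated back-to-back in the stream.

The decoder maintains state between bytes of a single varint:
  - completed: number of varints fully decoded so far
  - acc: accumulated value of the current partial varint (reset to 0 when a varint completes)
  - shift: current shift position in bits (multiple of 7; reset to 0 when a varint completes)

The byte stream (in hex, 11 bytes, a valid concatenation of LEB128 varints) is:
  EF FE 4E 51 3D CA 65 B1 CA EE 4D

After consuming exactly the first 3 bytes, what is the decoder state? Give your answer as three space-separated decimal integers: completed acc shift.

byte[0]=0xEF cont=1 payload=0x6F: acc |= 111<<0 -> completed=0 acc=111 shift=7
byte[1]=0xFE cont=1 payload=0x7E: acc |= 126<<7 -> completed=0 acc=16239 shift=14
byte[2]=0x4E cont=0 payload=0x4E: varint #1 complete (value=1294191); reset -> completed=1 acc=0 shift=0

Answer: 1 0 0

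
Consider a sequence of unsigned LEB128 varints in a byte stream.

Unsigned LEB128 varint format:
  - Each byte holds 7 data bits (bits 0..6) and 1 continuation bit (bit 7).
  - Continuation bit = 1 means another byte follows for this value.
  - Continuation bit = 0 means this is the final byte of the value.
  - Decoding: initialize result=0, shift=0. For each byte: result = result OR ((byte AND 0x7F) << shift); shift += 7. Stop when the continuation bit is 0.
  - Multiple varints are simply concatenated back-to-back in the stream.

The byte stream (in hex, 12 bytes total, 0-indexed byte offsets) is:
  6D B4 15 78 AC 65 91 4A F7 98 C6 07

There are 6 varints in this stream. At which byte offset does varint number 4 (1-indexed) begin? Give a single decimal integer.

Answer: 4

Derivation:
  byte[0]=0x6D cont=0 payload=0x6D=109: acc |= 109<<0 -> acc=109 shift=7 [end]
Varint 1: bytes[0:1] = 6D -> value 109 (1 byte(s))
  byte[1]=0xB4 cont=1 payload=0x34=52: acc |= 52<<0 -> acc=52 shift=7
  byte[2]=0x15 cont=0 payload=0x15=21: acc |= 21<<7 -> acc=2740 shift=14 [end]
Varint 2: bytes[1:3] = B4 15 -> value 2740 (2 byte(s))
  byte[3]=0x78 cont=0 payload=0x78=120: acc |= 120<<0 -> acc=120 shift=7 [end]
Varint 3: bytes[3:4] = 78 -> value 120 (1 byte(s))
  byte[4]=0xAC cont=1 payload=0x2C=44: acc |= 44<<0 -> acc=44 shift=7
  byte[5]=0x65 cont=0 payload=0x65=101: acc |= 101<<7 -> acc=12972 shift=14 [end]
Varint 4: bytes[4:6] = AC 65 -> value 12972 (2 byte(s))
  byte[6]=0x91 cont=1 payload=0x11=17: acc |= 17<<0 -> acc=17 shift=7
  byte[7]=0x4A cont=0 payload=0x4A=74: acc |= 74<<7 -> acc=9489 shift=14 [end]
Varint 5: bytes[6:8] = 91 4A -> value 9489 (2 byte(s))
  byte[8]=0xF7 cont=1 payload=0x77=119: acc |= 119<<0 -> acc=119 shift=7
  byte[9]=0x98 cont=1 payload=0x18=24: acc |= 24<<7 -> acc=3191 shift=14
  byte[10]=0xC6 cont=1 payload=0x46=70: acc |= 70<<14 -> acc=1150071 shift=21
  byte[11]=0x07 cont=0 payload=0x07=7: acc |= 7<<21 -> acc=15830135 shift=28 [end]
Varint 6: bytes[8:12] = F7 98 C6 07 -> value 15830135 (4 byte(s))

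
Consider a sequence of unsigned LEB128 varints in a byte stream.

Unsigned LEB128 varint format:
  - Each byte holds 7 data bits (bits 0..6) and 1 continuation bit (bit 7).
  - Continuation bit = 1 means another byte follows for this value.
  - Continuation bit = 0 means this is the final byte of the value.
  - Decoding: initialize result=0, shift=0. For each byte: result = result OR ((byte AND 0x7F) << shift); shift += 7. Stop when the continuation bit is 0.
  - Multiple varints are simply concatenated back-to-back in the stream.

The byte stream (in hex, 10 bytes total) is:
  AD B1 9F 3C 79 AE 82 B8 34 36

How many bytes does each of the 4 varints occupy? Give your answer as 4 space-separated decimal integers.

  byte[0]=0xAD cont=1 payload=0x2D=45: acc |= 45<<0 -> acc=45 shift=7
  byte[1]=0xB1 cont=1 payload=0x31=49: acc |= 49<<7 -> acc=6317 shift=14
  byte[2]=0x9F cont=1 payload=0x1F=31: acc |= 31<<14 -> acc=514221 shift=21
  byte[3]=0x3C cont=0 payload=0x3C=60: acc |= 60<<21 -> acc=126343341 shift=28 [end]
Varint 1: bytes[0:4] = AD B1 9F 3C -> value 126343341 (4 byte(s))
  byte[4]=0x79 cont=0 payload=0x79=121: acc |= 121<<0 -> acc=121 shift=7 [end]
Varint 2: bytes[4:5] = 79 -> value 121 (1 byte(s))
  byte[5]=0xAE cont=1 payload=0x2E=46: acc |= 46<<0 -> acc=46 shift=7
  byte[6]=0x82 cont=1 payload=0x02=2: acc |= 2<<7 -> acc=302 shift=14
  byte[7]=0xB8 cont=1 payload=0x38=56: acc |= 56<<14 -> acc=917806 shift=21
  byte[8]=0x34 cont=0 payload=0x34=52: acc |= 52<<21 -> acc=109969710 shift=28 [end]
Varint 3: bytes[5:9] = AE 82 B8 34 -> value 109969710 (4 byte(s))
  byte[9]=0x36 cont=0 payload=0x36=54: acc |= 54<<0 -> acc=54 shift=7 [end]
Varint 4: bytes[9:10] = 36 -> value 54 (1 byte(s))

Answer: 4 1 4 1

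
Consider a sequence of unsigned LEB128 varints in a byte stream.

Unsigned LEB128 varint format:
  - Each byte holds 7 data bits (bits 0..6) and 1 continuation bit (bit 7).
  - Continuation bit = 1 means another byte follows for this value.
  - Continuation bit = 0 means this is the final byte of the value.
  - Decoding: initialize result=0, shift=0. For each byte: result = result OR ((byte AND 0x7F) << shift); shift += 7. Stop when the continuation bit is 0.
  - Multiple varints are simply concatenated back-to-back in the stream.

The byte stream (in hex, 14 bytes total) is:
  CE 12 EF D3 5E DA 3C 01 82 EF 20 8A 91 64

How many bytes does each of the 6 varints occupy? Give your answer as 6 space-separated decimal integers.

  byte[0]=0xCE cont=1 payload=0x4E=78: acc |= 78<<0 -> acc=78 shift=7
  byte[1]=0x12 cont=0 payload=0x12=18: acc |= 18<<7 -> acc=2382 shift=14 [end]
Varint 1: bytes[0:2] = CE 12 -> value 2382 (2 byte(s))
  byte[2]=0xEF cont=1 payload=0x6F=111: acc |= 111<<0 -> acc=111 shift=7
  byte[3]=0xD3 cont=1 payload=0x53=83: acc |= 83<<7 -> acc=10735 shift=14
  byte[4]=0x5E cont=0 payload=0x5E=94: acc |= 94<<14 -> acc=1550831 shift=21 [end]
Varint 2: bytes[2:5] = EF D3 5E -> value 1550831 (3 byte(s))
  byte[5]=0xDA cont=1 payload=0x5A=90: acc |= 90<<0 -> acc=90 shift=7
  byte[6]=0x3C cont=0 payload=0x3C=60: acc |= 60<<7 -> acc=7770 shift=14 [end]
Varint 3: bytes[5:7] = DA 3C -> value 7770 (2 byte(s))
  byte[7]=0x01 cont=0 payload=0x01=1: acc |= 1<<0 -> acc=1 shift=7 [end]
Varint 4: bytes[7:8] = 01 -> value 1 (1 byte(s))
  byte[8]=0x82 cont=1 payload=0x02=2: acc |= 2<<0 -> acc=2 shift=7
  byte[9]=0xEF cont=1 payload=0x6F=111: acc |= 111<<7 -> acc=14210 shift=14
  byte[10]=0x20 cont=0 payload=0x20=32: acc |= 32<<14 -> acc=538498 shift=21 [end]
Varint 5: bytes[8:11] = 82 EF 20 -> value 538498 (3 byte(s))
  byte[11]=0x8A cont=1 payload=0x0A=10: acc |= 10<<0 -> acc=10 shift=7
  byte[12]=0x91 cont=1 payload=0x11=17: acc |= 17<<7 -> acc=2186 shift=14
  byte[13]=0x64 cont=0 payload=0x64=100: acc |= 100<<14 -> acc=1640586 shift=21 [end]
Varint 6: bytes[11:14] = 8A 91 64 -> value 1640586 (3 byte(s))

Answer: 2 3 2 1 3 3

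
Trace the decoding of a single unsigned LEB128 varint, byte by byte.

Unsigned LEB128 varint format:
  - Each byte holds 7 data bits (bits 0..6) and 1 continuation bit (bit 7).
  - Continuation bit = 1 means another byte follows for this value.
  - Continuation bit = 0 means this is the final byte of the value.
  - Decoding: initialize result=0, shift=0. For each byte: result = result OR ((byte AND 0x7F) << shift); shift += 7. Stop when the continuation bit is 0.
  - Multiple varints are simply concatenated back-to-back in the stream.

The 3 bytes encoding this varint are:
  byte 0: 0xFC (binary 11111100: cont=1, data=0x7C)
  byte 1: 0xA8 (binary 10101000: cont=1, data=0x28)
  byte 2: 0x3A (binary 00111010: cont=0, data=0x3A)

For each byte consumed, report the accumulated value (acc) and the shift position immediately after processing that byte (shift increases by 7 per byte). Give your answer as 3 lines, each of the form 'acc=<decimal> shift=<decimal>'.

Answer: acc=124 shift=7
acc=5244 shift=14
acc=955516 shift=21

Derivation:
byte 0=0xFC: payload=0x7C=124, contrib = 124<<0 = 124; acc -> 124, shift -> 7
byte 1=0xA8: payload=0x28=40, contrib = 40<<7 = 5120; acc -> 5244, shift -> 14
byte 2=0x3A: payload=0x3A=58, contrib = 58<<14 = 950272; acc -> 955516, shift -> 21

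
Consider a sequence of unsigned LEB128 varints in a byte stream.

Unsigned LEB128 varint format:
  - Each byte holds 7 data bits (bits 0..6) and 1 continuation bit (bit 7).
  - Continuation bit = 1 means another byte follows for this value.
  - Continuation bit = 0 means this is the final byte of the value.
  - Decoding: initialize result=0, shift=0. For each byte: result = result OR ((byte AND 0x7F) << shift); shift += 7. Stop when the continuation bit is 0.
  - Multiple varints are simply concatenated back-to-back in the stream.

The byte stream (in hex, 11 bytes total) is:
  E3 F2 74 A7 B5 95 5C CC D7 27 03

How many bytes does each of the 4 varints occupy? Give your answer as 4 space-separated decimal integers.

Answer: 3 4 3 1

Derivation:
  byte[0]=0xE3 cont=1 payload=0x63=99: acc |= 99<<0 -> acc=99 shift=7
  byte[1]=0xF2 cont=1 payload=0x72=114: acc |= 114<<7 -> acc=14691 shift=14
  byte[2]=0x74 cont=0 payload=0x74=116: acc |= 116<<14 -> acc=1915235 shift=21 [end]
Varint 1: bytes[0:3] = E3 F2 74 -> value 1915235 (3 byte(s))
  byte[3]=0xA7 cont=1 payload=0x27=39: acc |= 39<<0 -> acc=39 shift=7
  byte[4]=0xB5 cont=1 payload=0x35=53: acc |= 53<<7 -> acc=6823 shift=14
  byte[5]=0x95 cont=1 payload=0x15=21: acc |= 21<<14 -> acc=350887 shift=21
  byte[6]=0x5C cont=0 payload=0x5C=92: acc |= 92<<21 -> acc=193288871 shift=28 [end]
Varint 2: bytes[3:7] = A7 B5 95 5C -> value 193288871 (4 byte(s))
  byte[7]=0xCC cont=1 payload=0x4C=76: acc |= 76<<0 -> acc=76 shift=7
  byte[8]=0xD7 cont=1 payload=0x57=87: acc |= 87<<7 -> acc=11212 shift=14
  byte[9]=0x27 cont=0 payload=0x27=39: acc |= 39<<14 -> acc=650188 shift=21 [end]
Varint 3: bytes[7:10] = CC D7 27 -> value 650188 (3 byte(s))
  byte[10]=0x03 cont=0 payload=0x03=3: acc |= 3<<0 -> acc=3 shift=7 [end]
Varint 4: bytes[10:11] = 03 -> value 3 (1 byte(s))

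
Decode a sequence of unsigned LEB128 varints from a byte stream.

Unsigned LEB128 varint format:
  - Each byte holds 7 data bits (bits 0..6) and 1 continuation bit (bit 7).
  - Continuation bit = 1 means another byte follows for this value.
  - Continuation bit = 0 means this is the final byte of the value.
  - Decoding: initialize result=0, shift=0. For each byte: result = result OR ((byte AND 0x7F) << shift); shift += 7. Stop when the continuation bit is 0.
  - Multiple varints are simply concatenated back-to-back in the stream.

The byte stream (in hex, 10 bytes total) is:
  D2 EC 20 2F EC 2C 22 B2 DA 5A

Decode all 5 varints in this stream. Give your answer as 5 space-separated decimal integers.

  byte[0]=0xD2 cont=1 payload=0x52=82: acc |= 82<<0 -> acc=82 shift=7
  byte[1]=0xEC cont=1 payload=0x6C=108: acc |= 108<<7 -> acc=13906 shift=14
  byte[2]=0x20 cont=0 payload=0x20=32: acc |= 32<<14 -> acc=538194 shift=21 [end]
Varint 1: bytes[0:3] = D2 EC 20 -> value 538194 (3 byte(s))
  byte[3]=0x2F cont=0 payload=0x2F=47: acc |= 47<<0 -> acc=47 shift=7 [end]
Varint 2: bytes[3:4] = 2F -> value 47 (1 byte(s))
  byte[4]=0xEC cont=1 payload=0x6C=108: acc |= 108<<0 -> acc=108 shift=7
  byte[5]=0x2C cont=0 payload=0x2C=44: acc |= 44<<7 -> acc=5740 shift=14 [end]
Varint 3: bytes[4:6] = EC 2C -> value 5740 (2 byte(s))
  byte[6]=0x22 cont=0 payload=0x22=34: acc |= 34<<0 -> acc=34 shift=7 [end]
Varint 4: bytes[6:7] = 22 -> value 34 (1 byte(s))
  byte[7]=0xB2 cont=1 payload=0x32=50: acc |= 50<<0 -> acc=50 shift=7
  byte[8]=0xDA cont=1 payload=0x5A=90: acc |= 90<<7 -> acc=11570 shift=14
  byte[9]=0x5A cont=0 payload=0x5A=90: acc |= 90<<14 -> acc=1486130 shift=21 [end]
Varint 5: bytes[7:10] = B2 DA 5A -> value 1486130 (3 byte(s))

Answer: 538194 47 5740 34 1486130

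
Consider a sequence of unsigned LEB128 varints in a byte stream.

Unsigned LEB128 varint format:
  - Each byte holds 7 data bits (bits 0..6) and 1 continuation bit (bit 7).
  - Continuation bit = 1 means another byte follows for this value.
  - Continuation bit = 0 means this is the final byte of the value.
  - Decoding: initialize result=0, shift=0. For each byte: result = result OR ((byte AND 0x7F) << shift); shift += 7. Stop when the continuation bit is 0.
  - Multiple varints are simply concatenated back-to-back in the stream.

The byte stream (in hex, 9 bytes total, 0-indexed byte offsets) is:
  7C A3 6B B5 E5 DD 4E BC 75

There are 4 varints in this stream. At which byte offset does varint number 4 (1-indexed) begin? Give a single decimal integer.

Answer: 7

Derivation:
  byte[0]=0x7C cont=0 payload=0x7C=124: acc |= 124<<0 -> acc=124 shift=7 [end]
Varint 1: bytes[0:1] = 7C -> value 124 (1 byte(s))
  byte[1]=0xA3 cont=1 payload=0x23=35: acc |= 35<<0 -> acc=35 shift=7
  byte[2]=0x6B cont=0 payload=0x6B=107: acc |= 107<<7 -> acc=13731 shift=14 [end]
Varint 2: bytes[1:3] = A3 6B -> value 13731 (2 byte(s))
  byte[3]=0xB5 cont=1 payload=0x35=53: acc |= 53<<0 -> acc=53 shift=7
  byte[4]=0xE5 cont=1 payload=0x65=101: acc |= 101<<7 -> acc=12981 shift=14
  byte[5]=0xDD cont=1 payload=0x5D=93: acc |= 93<<14 -> acc=1536693 shift=21
  byte[6]=0x4E cont=0 payload=0x4E=78: acc |= 78<<21 -> acc=165114549 shift=28 [end]
Varint 3: bytes[3:7] = B5 E5 DD 4E -> value 165114549 (4 byte(s))
  byte[7]=0xBC cont=1 payload=0x3C=60: acc |= 60<<0 -> acc=60 shift=7
  byte[8]=0x75 cont=0 payload=0x75=117: acc |= 117<<7 -> acc=15036 shift=14 [end]
Varint 4: bytes[7:9] = BC 75 -> value 15036 (2 byte(s))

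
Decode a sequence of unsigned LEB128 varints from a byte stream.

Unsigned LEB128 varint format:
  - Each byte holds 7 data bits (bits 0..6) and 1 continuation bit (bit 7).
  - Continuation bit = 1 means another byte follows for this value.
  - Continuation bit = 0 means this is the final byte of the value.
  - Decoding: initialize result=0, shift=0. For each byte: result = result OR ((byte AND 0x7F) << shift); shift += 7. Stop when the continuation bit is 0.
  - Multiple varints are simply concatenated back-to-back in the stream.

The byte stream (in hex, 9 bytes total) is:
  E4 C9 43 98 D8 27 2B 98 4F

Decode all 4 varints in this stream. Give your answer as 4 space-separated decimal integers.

  byte[0]=0xE4 cont=1 payload=0x64=100: acc |= 100<<0 -> acc=100 shift=7
  byte[1]=0xC9 cont=1 payload=0x49=73: acc |= 73<<7 -> acc=9444 shift=14
  byte[2]=0x43 cont=0 payload=0x43=67: acc |= 67<<14 -> acc=1107172 shift=21 [end]
Varint 1: bytes[0:3] = E4 C9 43 -> value 1107172 (3 byte(s))
  byte[3]=0x98 cont=1 payload=0x18=24: acc |= 24<<0 -> acc=24 shift=7
  byte[4]=0xD8 cont=1 payload=0x58=88: acc |= 88<<7 -> acc=11288 shift=14
  byte[5]=0x27 cont=0 payload=0x27=39: acc |= 39<<14 -> acc=650264 shift=21 [end]
Varint 2: bytes[3:6] = 98 D8 27 -> value 650264 (3 byte(s))
  byte[6]=0x2B cont=0 payload=0x2B=43: acc |= 43<<0 -> acc=43 shift=7 [end]
Varint 3: bytes[6:7] = 2B -> value 43 (1 byte(s))
  byte[7]=0x98 cont=1 payload=0x18=24: acc |= 24<<0 -> acc=24 shift=7
  byte[8]=0x4F cont=0 payload=0x4F=79: acc |= 79<<7 -> acc=10136 shift=14 [end]
Varint 4: bytes[7:9] = 98 4F -> value 10136 (2 byte(s))

Answer: 1107172 650264 43 10136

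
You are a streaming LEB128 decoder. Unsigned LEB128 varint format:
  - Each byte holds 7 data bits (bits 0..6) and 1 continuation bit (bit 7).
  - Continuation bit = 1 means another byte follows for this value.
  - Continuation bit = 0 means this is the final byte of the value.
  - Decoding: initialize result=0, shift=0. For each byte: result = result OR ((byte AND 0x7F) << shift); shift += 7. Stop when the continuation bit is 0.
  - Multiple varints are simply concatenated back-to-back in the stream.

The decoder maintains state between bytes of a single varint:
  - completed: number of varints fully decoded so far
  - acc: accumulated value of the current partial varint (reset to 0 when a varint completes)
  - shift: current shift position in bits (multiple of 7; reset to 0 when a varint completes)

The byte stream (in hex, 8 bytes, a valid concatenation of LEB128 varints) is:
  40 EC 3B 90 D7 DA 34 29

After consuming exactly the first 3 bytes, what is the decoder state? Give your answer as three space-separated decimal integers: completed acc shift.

Answer: 2 0 0

Derivation:
byte[0]=0x40 cont=0 payload=0x40: varint #1 complete (value=64); reset -> completed=1 acc=0 shift=0
byte[1]=0xEC cont=1 payload=0x6C: acc |= 108<<0 -> completed=1 acc=108 shift=7
byte[2]=0x3B cont=0 payload=0x3B: varint #2 complete (value=7660); reset -> completed=2 acc=0 shift=0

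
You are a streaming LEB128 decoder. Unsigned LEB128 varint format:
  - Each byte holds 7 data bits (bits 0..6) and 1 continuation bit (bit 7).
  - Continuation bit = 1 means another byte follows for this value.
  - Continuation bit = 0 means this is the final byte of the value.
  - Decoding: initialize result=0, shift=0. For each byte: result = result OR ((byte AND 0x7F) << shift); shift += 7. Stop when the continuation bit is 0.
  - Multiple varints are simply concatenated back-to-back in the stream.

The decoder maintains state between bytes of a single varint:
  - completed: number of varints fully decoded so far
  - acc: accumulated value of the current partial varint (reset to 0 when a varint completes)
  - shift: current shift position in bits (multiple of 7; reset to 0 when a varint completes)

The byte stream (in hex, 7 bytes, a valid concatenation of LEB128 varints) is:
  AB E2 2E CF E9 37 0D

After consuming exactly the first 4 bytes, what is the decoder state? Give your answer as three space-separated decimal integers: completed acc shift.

byte[0]=0xAB cont=1 payload=0x2B: acc |= 43<<0 -> completed=0 acc=43 shift=7
byte[1]=0xE2 cont=1 payload=0x62: acc |= 98<<7 -> completed=0 acc=12587 shift=14
byte[2]=0x2E cont=0 payload=0x2E: varint #1 complete (value=766251); reset -> completed=1 acc=0 shift=0
byte[3]=0xCF cont=1 payload=0x4F: acc |= 79<<0 -> completed=1 acc=79 shift=7

Answer: 1 79 7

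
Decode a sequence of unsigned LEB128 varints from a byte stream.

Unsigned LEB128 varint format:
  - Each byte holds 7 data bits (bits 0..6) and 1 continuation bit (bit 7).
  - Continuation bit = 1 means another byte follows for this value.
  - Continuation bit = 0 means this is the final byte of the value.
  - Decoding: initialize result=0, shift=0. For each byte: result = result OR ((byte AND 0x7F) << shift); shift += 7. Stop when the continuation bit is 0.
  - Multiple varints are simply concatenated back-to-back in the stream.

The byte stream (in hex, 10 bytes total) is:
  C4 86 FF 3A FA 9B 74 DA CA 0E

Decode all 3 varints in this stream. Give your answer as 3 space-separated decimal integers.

Answer: 123716420 1904122 238938

Derivation:
  byte[0]=0xC4 cont=1 payload=0x44=68: acc |= 68<<0 -> acc=68 shift=7
  byte[1]=0x86 cont=1 payload=0x06=6: acc |= 6<<7 -> acc=836 shift=14
  byte[2]=0xFF cont=1 payload=0x7F=127: acc |= 127<<14 -> acc=2081604 shift=21
  byte[3]=0x3A cont=0 payload=0x3A=58: acc |= 58<<21 -> acc=123716420 shift=28 [end]
Varint 1: bytes[0:4] = C4 86 FF 3A -> value 123716420 (4 byte(s))
  byte[4]=0xFA cont=1 payload=0x7A=122: acc |= 122<<0 -> acc=122 shift=7
  byte[5]=0x9B cont=1 payload=0x1B=27: acc |= 27<<7 -> acc=3578 shift=14
  byte[6]=0x74 cont=0 payload=0x74=116: acc |= 116<<14 -> acc=1904122 shift=21 [end]
Varint 2: bytes[4:7] = FA 9B 74 -> value 1904122 (3 byte(s))
  byte[7]=0xDA cont=1 payload=0x5A=90: acc |= 90<<0 -> acc=90 shift=7
  byte[8]=0xCA cont=1 payload=0x4A=74: acc |= 74<<7 -> acc=9562 shift=14
  byte[9]=0x0E cont=0 payload=0x0E=14: acc |= 14<<14 -> acc=238938 shift=21 [end]
Varint 3: bytes[7:10] = DA CA 0E -> value 238938 (3 byte(s))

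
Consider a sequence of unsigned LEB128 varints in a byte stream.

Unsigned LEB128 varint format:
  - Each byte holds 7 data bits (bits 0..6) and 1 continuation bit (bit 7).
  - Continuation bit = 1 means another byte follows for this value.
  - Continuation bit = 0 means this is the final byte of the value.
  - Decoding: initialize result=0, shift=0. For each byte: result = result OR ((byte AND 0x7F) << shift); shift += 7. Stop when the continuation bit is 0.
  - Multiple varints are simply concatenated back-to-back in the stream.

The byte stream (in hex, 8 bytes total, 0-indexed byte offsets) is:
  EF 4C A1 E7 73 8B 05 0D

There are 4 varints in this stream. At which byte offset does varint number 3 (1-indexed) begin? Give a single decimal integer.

  byte[0]=0xEF cont=1 payload=0x6F=111: acc |= 111<<0 -> acc=111 shift=7
  byte[1]=0x4C cont=0 payload=0x4C=76: acc |= 76<<7 -> acc=9839 shift=14 [end]
Varint 1: bytes[0:2] = EF 4C -> value 9839 (2 byte(s))
  byte[2]=0xA1 cont=1 payload=0x21=33: acc |= 33<<0 -> acc=33 shift=7
  byte[3]=0xE7 cont=1 payload=0x67=103: acc |= 103<<7 -> acc=13217 shift=14
  byte[4]=0x73 cont=0 payload=0x73=115: acc |= 115<<14 -> acc=1897377 shift=21 [end]
Varint 2: bytes[2:5] = A1 E7 73 -> value 1897377 (3 byte(s))
  byte[5]=0x8B cont=1 payload=0x0B=11: acc |= 11<<0 -> acc=11 shift=7
  byte[6]=0x05 cont=0 payload=0x05=5: acc |= 5<<7 -> acc=651 shift=14 [end]
Varint 3: bytes[5:7] = 8B 05 -> value 651 (2 byte(s))
  byte[7]=0x0D cont=0 payload=0x0D=13: acc |= 13<<0 -> acc=13 shift=7 [end]
Varint 4: bytes[7:8] = 0D -> value 13 (1 byte(s))

Answer: 5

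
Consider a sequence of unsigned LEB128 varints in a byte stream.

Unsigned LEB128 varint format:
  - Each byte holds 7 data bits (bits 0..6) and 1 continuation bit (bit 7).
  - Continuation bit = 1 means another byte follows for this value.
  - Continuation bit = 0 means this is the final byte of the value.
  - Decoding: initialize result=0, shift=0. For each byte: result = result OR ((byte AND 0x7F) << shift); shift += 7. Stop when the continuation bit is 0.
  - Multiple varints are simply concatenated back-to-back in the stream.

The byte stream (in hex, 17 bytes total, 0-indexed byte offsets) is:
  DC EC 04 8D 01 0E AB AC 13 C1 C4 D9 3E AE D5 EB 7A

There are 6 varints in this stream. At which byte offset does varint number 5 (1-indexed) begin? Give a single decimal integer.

Answer: 9

Derivation:
  byte[0]=0xDC cont=1 payload=0x5C=92: acc |= 92<<0 -> acc=92 shift=7
  byte[1]=0xEC cont=1 payload=0x6C=108: acc |= 108<<7 -> acc=13916 shift=14
  byte[2]=0x04 cont=0 payload=0x04=4: acc |= 4<<14 -> acc=79452 shift=21 [end]
Varint 1: bytes[0:3] = DC EC 04 -> value 79452 (3 byte(s))
  byte[3]=0x8D cont=1 payload=0x0D=13: acc |= 13<<0 -> acc=13 shift=7
  byte[4]=0x01 cont=0 payload=0x01=1: acc |= 1<<7 -> acc=141 shift=14 [end]
Varint 2: bytes[3:5] = 8D 01 -> value 141 (2 byte(s))
  byte[5]=0x0E cont=0 payload=0x0E=14: acc |= 14<<0 -> acc=14 shift=7 [end]
Varint 3: bytes[5:6] = 0E -> value 14 (1 byte(s))
  byte[6]=0xAB cont=1 payload=0x2B=43: acc |= 43<<0 -> acc=43 shift=7
  byte[7]=0xAC cont=1 payload=0x2C=44: acc |= 44<<7 -> acc=5675 shift=14
  byte[8]=0x13 cont=0 payload=0x13=19: acc |= 19<<14 -> acc=316971 shift=21 [end]
Varint 4: bytes[6:9] = AB AC 13 -> value 316971 (3 byte(s))
  byte[9]=0xC1 cont=1 payload=0x41=65: acc |= 65<<0 -> acc=65 shift=7
  byte[10]=0xC4 cont=1 payload=0x44=68: acc |= 68<<7 -> acc=8769 shift=14
  byte[11]=0xD9 cont=1 payload=0x59=89: acc |= 89<<14 -> acc=1466945 shift=21
  byte[12]=0x3E cont=0 payload=0x3E=62: acc |= 62<<21 -> acc=131490369 shift=28 [end]
Varint 5: bytes[9:13] = C1 C4 D9 3E -> value 131490369 (4 byte(s))
  byte[13]=0xAE cont=1 payload=0x2E=46: acc |= 46<<0 -> acc=46 shift=7
  byte[14]=0xD5 cont=1 payload=0x55=85: acc |= 85<<7 -> acc=10926 shift=14
  byte[15]=0xEB cont=1 payload=0x6B=107: acc |= 107<<14 -> acc=1764014 shift=21
  byte[16]=0x7A cont=0 payload=0x7A=122: acc |= 122<<21 -> acc=257616558 shift=28 [end]
Varint 6: bytes[13:17] = AE D5 EB 7A -> value 257616558 (4 byte(s))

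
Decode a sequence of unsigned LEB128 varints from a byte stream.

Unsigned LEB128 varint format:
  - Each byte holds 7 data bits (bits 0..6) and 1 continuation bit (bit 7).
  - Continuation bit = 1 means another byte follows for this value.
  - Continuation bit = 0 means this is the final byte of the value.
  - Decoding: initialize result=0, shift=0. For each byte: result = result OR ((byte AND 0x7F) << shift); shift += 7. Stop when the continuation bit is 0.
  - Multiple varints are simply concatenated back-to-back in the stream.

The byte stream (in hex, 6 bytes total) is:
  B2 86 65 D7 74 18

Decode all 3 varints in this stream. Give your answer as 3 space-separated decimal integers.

Answer: 1655602 14935 24

Derivation:
  byte[0]=0xB2 cont=1 payload=0x32=50: acc |= 50<<0 -> acc=50 shift=7
  byte[1]=0x86 cont=1 payload=0x06=6: acc |= 6<<7 -> acc=818 shift=14
  byte[2]=0x65 cont=0 payload=0x65=101: acc |= 101<<14 -> acc=1655602 shift=21 [end]
Varint 1: bytes[0:3] = B2 86 65 -> value 1655602 (3 byte(s))
  byte[3]=0xD7 cont=1 payload=0x57=87: acc |= 87<<0 -> acc=87 shift=7
  byte[4]=0x74 cont=0 payload=0x74=116: acc |= 116<<7 -> acc=14935 shift=14 [end]
Varint 2: bytes[3:5] = D7 74 -> value 14935 (2 byte(s))
  byte[5]=0x18 cont=0 payload=0x18=24: acc |= 24<<0 -> acc=24 shift=7 [end]
Varint 3: bytes[5:6] = 18 -> value 24 (1 byte(s))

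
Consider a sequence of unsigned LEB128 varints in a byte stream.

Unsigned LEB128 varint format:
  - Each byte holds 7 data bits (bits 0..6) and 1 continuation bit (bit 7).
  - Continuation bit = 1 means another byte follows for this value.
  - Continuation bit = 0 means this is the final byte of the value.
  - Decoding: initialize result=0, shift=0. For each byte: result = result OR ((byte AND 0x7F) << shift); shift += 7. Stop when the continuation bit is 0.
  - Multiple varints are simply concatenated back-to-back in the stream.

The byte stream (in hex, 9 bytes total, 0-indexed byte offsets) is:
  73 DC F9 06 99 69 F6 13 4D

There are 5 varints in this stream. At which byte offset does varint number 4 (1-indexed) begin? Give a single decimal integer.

  byte[0]=0x73 cont=0 payload=0x73=115: acc |= 115<<0 -> acc=115 shift=7 [end]
Varint 1: bytes[0:1] = 73 -> value 115 (1 byte(s))
  byte[1]=0xDC cont=1 payload=0x5C=92: acc |= 92<<0 -> acc=92 shift=7
  byte[2]=0xF9 cont=1 payload=0x79=121: acc |= 121<<7 -> acc=15580 shift=14
  byte[3]=0x06 cont=0 payload=0x06=6: acc |= 6<<14 -> acc=113884 shift=21 [end]
Varint 2: bytes[1:4] = DC F9 06 -> value 113884 (3 byte(s))
  byte[4]=0x99 cont=1 payload=0x19=25: acc |= 25<<0 -> acc=25 shift=7
  byte[5]=0x69 cont=0 payload=0x69=105: acc |= 105<<7 -> acc=13465 shift=14 [end]
Varint 3: bytes[4:6] = 99 69 -> value 13465 (2 byte(s))
  byte[6]=0xF6 cont=1 payload=0x76=118: acc |= 118<<0 -> acc=118 shift=7
  byte[7]=0x13 cont=0 payload=0x13=19: acc |= 19<<7 -> acc=2550 shift=14 [end]
Varint 4: bytes[6:8] = F6 13 -> value 2550 (2 byte(s))
  byte[8]=0x4D cont=0 payload=0x4D=77: acc |= 77<<0 -> acc=77 shift=7 [end]
Varint 5: bytes[8:9] = 4D -> value 77 (1 byte(s))

Answer: 6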